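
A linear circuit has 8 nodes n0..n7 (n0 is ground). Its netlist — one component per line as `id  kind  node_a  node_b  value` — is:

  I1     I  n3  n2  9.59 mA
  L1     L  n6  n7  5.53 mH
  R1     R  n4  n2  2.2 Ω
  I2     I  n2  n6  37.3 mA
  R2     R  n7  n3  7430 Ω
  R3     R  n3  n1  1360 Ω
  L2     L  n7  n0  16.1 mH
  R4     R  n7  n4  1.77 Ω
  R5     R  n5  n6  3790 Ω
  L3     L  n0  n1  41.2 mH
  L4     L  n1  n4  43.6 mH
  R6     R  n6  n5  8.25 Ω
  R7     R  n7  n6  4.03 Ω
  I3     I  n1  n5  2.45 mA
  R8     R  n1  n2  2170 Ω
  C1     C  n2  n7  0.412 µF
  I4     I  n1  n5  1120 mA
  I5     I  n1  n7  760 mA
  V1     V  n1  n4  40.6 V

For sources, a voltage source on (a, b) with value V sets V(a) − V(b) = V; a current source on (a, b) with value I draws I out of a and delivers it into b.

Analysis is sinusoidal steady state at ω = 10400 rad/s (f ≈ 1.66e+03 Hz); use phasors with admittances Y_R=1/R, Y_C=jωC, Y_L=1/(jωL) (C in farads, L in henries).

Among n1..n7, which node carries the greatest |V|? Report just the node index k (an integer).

Element admittances at ω=10400 rad/s:
  I1: injects 0.00959 A into n2 (from n3)
  Y(L1) = 0.000-0.01739j S between n6,n7
  Y(R1) = 0.4545+0.000j S between n4,n2
  I2: injects 0.0373 A into n6 (from n2)
  Y(R2) = 0.0001346+0.000j S between n7,n3
  Y(R3) = 0.0007353+0.000j S between n3,n1
  Y(L2) = 0.000-0.005972j S between n7,n0
  Y(R4) = 0.5650+0.000j S between n7,n4
  Y(R5) = 0.0002639+0.000j S between n5,n6
  Y(L3) = 0.000-0.002334j S between n0,n1
  Y(L4) = 0.000-0.002205j S between n1,n4
  Y(R6) = 0.1212+0.000j S between n6,n5
  Y(R7) = 0.2481+0.000j S between n7,n6
  I3: injects 0.00245 A into n5 (from n1)
  Y(R8) = 0.0004608+0.000j S between n1,n2
  Y(C1) = 0.000+0.004285j S between n2,n7
  I4: injects 1.12 A into n5 (from n1)
  I5: injects 0.76 A into n7 (from n1)
  V1: constraint V(n1)−V(n4) = 40.6
Assemble and solve the 8×8 MNA system:
  V(n1)=26.75+0.09807j  V(n2)=-13.87+0.1303j  V(n3)=9.966+0.07697j  V(n4)=-13.85+0.09807j  V(n5)=3.439+0.2876j  V(n6)=-5.801+0.2876j  V(n7)=-10.45-0.03832j
  i(V1)=-1.914+0.1520j

1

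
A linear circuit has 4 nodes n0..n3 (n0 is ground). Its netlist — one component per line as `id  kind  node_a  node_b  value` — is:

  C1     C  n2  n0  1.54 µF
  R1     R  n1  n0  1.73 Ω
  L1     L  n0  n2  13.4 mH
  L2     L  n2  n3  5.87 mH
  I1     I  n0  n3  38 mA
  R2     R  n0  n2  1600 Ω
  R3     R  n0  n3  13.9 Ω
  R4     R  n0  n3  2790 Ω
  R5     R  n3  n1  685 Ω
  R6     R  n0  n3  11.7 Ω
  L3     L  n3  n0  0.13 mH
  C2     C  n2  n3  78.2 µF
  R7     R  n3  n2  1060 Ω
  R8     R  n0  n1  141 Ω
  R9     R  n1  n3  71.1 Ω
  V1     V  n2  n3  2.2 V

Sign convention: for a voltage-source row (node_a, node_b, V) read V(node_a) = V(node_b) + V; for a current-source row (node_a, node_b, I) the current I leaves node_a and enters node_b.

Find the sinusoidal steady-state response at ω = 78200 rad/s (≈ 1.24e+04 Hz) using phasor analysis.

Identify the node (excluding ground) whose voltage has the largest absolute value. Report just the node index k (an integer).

2

MNA unknowns: 3 node voltages V₁..V_3 plus 1 source current (V1)
C1: Y=0.000+0.1204j on G[2,0]
R1: Y=0.5780+0.000j on G[1,0]
L1: Y=0.000-0.0009543j on G[0,2]
L2: Y=0.000-0.002178j on G[2,3]
I1: z[0]−=0.038, z[3]+=0.038
R2: Y=0.0006250+0.000j on G[0,2]
R3: Y=0.07194+0.000j on G[0,3]
R4: Y=0.0003584+0.000j on G[0,3]
R5: Y=0.001460+0.000j on G[3,1]
R6: Y=0.08547+0.000j on G[0,3]
L3: Y=0.000-0.09837j on G[3,0]
C2: Y=0.000+6.115j on G[2,3]
R7: Y=0.0009434+0.000j on G[3,2]
R8: Y=0.007092+0.000j on G[0,1]
R9: Y=0.01406+0.000j on G[1,3]
V1: row V2−V3=2.2, i_V1 at 2,3
solve → V1=0.0006830-0.03923j, V2=2.226-1.518j, V3=0.02643-1.518j
aux → i_V1=-0.1848-13.71j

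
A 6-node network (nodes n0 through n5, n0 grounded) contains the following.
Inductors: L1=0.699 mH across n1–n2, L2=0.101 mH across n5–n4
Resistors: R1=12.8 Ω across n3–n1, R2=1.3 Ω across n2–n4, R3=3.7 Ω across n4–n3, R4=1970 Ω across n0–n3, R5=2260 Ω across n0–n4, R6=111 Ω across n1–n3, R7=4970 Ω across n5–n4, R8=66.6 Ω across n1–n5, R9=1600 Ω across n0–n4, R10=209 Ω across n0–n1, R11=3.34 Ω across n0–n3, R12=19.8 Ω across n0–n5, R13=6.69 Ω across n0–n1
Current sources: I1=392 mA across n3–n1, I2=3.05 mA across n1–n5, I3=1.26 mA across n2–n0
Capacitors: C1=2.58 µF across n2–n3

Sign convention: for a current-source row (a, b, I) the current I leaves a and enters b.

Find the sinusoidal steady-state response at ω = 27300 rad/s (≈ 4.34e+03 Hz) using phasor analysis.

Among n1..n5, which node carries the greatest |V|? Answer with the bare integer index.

1

MNA unknowns: 5 node voltages V₁..V_5
L1: Y=0.000-0.05240j on G[1,2]
R1: Y=0.07812+0.000j on G[3,1]
R2: Y=0.7692+0.000j on G[2,4]
R3: Y=0.2703+0.000j on G[4,3]
R4: Y=0.0005076+0.000j on G[0,3]
R5: Y=0.0004425+0.000j on G[0,4]
R6: Y=0.009009+0.000j on G[1,3]
R7: Y=0.0002012+0.000j on G[5,4]
L2: Y=0.000-0.3627j on G[5,4]
R8: Y=0.01502+0.000j on G[1,5]
I1: z[3]−=0.392, z[1]+=0.392
R9: Y=0.0006250+0.000j on G[0,4]
R10: Y=0.004785+0.000j on G[0,1]
C1: Y=0.000+0.07043j on G[2,3]
R11: Y=0.2994+0.000j on G[0,3]
R12: Y=0.05051+0.000j on G[0,5]
I2: z[1]−=0.00305, z[5]+=0.00305
R13: Y=0.1495+0.000j on G[0,1]
I3: z[2]−=0.00126, z[0]+=0.00126
solve → V1=1.161+0.2572j, V2=-0.3164-0.4827j, V3=-0.5359-0.09119j, V4=-0.3293-0.3619j, V5=-0.3825-0.2363j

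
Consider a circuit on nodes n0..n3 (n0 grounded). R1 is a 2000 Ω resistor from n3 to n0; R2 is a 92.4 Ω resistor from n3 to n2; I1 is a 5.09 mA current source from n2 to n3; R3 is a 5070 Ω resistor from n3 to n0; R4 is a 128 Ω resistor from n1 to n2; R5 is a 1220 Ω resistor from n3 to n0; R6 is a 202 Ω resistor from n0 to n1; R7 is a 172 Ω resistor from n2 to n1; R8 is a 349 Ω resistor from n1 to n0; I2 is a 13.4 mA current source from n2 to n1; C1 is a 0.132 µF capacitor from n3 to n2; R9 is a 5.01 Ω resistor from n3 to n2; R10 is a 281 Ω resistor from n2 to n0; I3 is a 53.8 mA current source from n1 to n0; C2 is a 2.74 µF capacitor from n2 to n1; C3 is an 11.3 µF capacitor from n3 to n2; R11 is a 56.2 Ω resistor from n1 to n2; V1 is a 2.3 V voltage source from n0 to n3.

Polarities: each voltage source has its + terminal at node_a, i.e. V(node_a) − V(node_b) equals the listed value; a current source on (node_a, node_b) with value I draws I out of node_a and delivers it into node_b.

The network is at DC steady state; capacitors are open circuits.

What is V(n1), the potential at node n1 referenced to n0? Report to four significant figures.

Apply KCL at each of the 3 non-ground nodes and solve the resulting linear system.
Node n1: branches {R4, R6, R7, R8, I2, I3, C2, R11} → V_1 = -2.974
Node n2: branches {R2, I1, R4, R7, I2, C1, R9, R10, C2, C3, R11} → V_2 = -2.428
Node n3: branches {R1, R2, I1, R3, R5, C1, R9, C3, V1} → V_3 = -2.300
Source currents: i(V1)=0.01842

-2.974 V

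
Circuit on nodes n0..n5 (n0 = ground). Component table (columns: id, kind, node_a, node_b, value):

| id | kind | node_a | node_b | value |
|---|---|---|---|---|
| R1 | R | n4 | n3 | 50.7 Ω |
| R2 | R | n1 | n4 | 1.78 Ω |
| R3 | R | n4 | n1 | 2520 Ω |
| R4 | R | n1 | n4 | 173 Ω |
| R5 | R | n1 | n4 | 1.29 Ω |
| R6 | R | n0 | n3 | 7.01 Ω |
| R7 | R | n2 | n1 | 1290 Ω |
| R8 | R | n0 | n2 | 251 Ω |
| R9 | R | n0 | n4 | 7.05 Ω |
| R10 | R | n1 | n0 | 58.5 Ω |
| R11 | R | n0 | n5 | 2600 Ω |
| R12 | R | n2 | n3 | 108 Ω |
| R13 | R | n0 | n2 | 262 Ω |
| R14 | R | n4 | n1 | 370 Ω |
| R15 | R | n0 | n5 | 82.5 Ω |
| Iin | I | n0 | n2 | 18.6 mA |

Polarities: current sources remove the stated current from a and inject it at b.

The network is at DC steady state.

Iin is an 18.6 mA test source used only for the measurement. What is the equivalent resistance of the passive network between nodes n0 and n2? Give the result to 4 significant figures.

R_eq = 57.75 Ω

MNA unknowns: 5 node voltages V₁..V_5
R1: Y=0.01972 on G[4,3]
R2: Y=0.5618 on G[1,4]
R3: Y=0.0003968 on G[4,1]
R4: Y=0.005780 on G[1,4]
R5: Y=0.7752 on G[1,4]
R6: Y=0.1427 on G[0,3]
R7: Y=0.0007752 on G[2,1]
R8: Y=0.003984 on G[0,2]
R9: Y=0.1418 on G[0,4]
R10: Y=0.01709 on G[1,0]
R11: Y=0.0003846 on G[0,5]
R12: Y=0.009259 on G[2,3]
R13: Y=0.003817 on G[0,2]
R14: Y=0.002703 on G[4,1]
R15: Y=0.01212 on G[0,5]
Iin: z[0]−=0.0186, z[2]+=0.0186
solve → V1=0.01157, V2=1.074, V3=0.05922, V4=0.01110, V5=0.000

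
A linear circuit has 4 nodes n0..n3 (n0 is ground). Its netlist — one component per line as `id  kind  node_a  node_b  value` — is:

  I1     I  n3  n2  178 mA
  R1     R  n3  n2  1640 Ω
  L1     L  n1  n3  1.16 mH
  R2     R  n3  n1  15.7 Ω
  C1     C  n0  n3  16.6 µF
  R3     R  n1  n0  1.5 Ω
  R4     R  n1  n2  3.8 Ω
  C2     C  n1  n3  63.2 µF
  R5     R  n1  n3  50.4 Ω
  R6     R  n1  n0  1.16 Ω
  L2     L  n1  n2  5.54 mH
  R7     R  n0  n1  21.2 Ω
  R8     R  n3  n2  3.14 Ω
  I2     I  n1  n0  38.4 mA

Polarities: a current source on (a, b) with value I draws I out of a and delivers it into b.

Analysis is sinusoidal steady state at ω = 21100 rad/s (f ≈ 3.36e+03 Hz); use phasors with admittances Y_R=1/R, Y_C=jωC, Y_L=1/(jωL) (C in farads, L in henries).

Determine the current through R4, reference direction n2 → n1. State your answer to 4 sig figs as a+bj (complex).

0.07990+0.008079j A

MNA unknowns: 3 node voltages V₁..V_3
I1: z[3]−=0.178, z[2]+=0.178
R1: Y=0.0006098+0.000j on G[3,2]
L1: Y=0.000-0.04086j on G[1,3]
R2: Y=0.06369+0.000j on G[3,1]
C1: Y=0.000+0.3503j on G[0,3]
R3: Y=0.6667+0.000j on G[1,0]
R4: Y=0.2632+0.000j on G[1,2]
C2: Y=0.000+1.334j on G[1,3]
R5: Y=0.01984+0.000j on G[1,3]
R6: Y=0.8621+0.000j on G[1,0]
L2: Y=0.000-0.008555j on G[1,2]
R7: Y=0.04717+0.000j on G[0,1]
R8: Y=0.3185+0.000j on G[3,2]
I2: z[1]−=0.0384, z[0]+=0.0384
solve → V1=-0.01294+0.003545j, V2=0.2907+0.03425j, V3=-0.01595+0.05143j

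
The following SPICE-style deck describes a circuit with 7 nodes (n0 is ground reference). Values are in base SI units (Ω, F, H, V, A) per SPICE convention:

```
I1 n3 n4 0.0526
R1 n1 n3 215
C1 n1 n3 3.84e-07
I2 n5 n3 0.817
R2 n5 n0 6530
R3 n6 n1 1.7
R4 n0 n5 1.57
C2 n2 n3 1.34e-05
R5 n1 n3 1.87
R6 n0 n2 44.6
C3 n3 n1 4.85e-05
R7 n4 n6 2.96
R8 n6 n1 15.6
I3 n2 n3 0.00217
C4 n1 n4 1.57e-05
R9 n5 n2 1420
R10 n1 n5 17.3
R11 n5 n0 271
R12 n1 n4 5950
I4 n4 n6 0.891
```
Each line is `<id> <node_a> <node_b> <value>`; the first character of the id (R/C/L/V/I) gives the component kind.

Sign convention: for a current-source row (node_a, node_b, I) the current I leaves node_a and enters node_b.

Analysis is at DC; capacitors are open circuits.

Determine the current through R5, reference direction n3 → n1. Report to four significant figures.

0.7600 A

Element admittances at DC:
  I1: injects 0.0526 A into n4 (from n3)
  Y(R1) = 0.004651 S between n1,n3
  Y(C1) = 0.000 S between n1,n3
  I2: injects 0.817 A into n3 (from n5)
  Y(R2) = 0.0001531 S between n5,n0
  Y(R3) = 0.5882 S between n6,n1
  Y(R4) = 0.6369 S between n0,n5
  Y(C2) = 0.000 S between n2,n3
  Y(R5) = 0.5348 S between n1,n3
  Y(R6) = 0.02242 S between n0,n2
  Y(C3) = 0.000 S between n3,n1
  Y(R7) = 0.3378 S between n4,n6
  Y(R8) = 0.06410 S between n6,n1
  I3: injects 0.00217 A into n3 (from n2)
  Y(C4) = 0.000 S between n1,n4
  Y(R9) = 0.0007042 S between n5,n2
  Y(R10) = 0.05780 S between n1,n5
  Y(R11) = 0.003690 S between n5,n0
  Y(R12) = 0.0001681 S between n1,n4
  I4: injects 0.891 A into n6 (from n4)
Assemble and solve the 6×6 MNA system:
  V(n1)=14.17  V(n2)=-0.09373  V(n3)=15.60  V(n4)=11.78  V(n5)=0.003280  V(n6)=14.26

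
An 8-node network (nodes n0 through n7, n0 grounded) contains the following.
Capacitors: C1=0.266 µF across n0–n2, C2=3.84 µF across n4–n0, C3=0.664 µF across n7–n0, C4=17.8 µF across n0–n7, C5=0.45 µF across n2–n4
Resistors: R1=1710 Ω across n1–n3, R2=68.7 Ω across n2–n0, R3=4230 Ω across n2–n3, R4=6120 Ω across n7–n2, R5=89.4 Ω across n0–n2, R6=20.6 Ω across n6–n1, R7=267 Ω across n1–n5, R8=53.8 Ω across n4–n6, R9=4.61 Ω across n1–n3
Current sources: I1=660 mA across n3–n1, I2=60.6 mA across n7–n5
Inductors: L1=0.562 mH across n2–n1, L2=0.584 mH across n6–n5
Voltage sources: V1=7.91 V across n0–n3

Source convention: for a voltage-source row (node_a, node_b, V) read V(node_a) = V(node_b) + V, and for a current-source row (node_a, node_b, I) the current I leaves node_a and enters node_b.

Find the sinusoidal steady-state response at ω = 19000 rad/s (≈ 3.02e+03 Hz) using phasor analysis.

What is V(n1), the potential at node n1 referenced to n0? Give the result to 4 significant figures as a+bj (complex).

-3.909+0.09989j V

MNA unknowns: 7 node voltages V₁..V_7 plus 1 source current (V1)
C1: Y=0.000+0.005054j on G[0,2]
R1: Y=0.0005848+0.000j on G[1,3]
R2: Y=0.01456+0.000j on G[2,0]
R3: Y=0.0002364+0.000j on G[2,3]
R4: Y=0.0001634+0.000j on G[7,2]
R5: Y=0.01119+0.000j on G[0,2]
I1: z[3]−=0.66, z[1]+=0.66
R6: Y=0.04854+0.000j on G[6,1]
R7: Y=0.003745+0.000j on G[1,5]
L1: Y=0.000-0.09365j on G[2,1]
C2: Y=0.000+0.07296j on G[4,0]
C3: Y=0.000+0.01262j on G[7,0]
L2: Y=0.000-0.09012j on G[6,5]
R8: Y=0.01859+0.000j on G[4,6]
C4: Y=0.000+0.3382j on G[0,7]
R9: Y=0.2169+0.000j on G[1,3]
C5: Y=0.000+0.008550j on G[2,4]
I2: z[7]−=0.0606, z[5]+=0.0606
V1: row V0−V3=7.91, i_V1 at 0,3
solve → V1=-3.909+0.09989j, V2=-4.073+1.368j, V3=-7.910+0.000j, V4=-0.5054+0.5215j, V5=-2.135+0.7775j, V6=-2.163+0.1788j, V7=0.0005559+0.1746j
aux → i_V1=-0.2111-0.02205j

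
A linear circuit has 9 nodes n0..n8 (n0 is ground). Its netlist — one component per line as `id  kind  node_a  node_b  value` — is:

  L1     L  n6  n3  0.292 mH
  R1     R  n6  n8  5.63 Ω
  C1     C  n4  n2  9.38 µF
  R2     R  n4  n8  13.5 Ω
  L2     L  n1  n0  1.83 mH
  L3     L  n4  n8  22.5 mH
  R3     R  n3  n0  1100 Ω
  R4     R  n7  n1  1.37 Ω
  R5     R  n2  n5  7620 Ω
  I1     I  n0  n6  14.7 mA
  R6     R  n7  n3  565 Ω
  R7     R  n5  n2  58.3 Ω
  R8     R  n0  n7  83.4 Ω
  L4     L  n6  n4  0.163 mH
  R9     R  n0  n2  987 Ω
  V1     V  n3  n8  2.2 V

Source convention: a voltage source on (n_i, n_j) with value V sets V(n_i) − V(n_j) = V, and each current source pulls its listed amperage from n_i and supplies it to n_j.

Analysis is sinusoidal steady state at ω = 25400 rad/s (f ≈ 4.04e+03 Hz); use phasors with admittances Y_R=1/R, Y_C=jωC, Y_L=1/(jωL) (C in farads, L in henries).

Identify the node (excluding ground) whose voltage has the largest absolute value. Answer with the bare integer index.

3

Element admittances at ω=25400 rad/s:
  Y(L1) = 0.000-0.1348j S between n6,n3
  Y(R1) = 0.1776+0.000j S between n6,n8
  Y(C1) = 0.000+0.2383j S between n4,n2
  Y(R2) = 0.07407+0.000j S between n4,n8
  Y(L2) = 0.000-0.02151j S between n1,n0
  Y(L3) = 0.000-0.001750j S between n4,n8
  Y(R3) = 0.0009091+0.000j S between n3,n0
  Y(R4) = 0.7299+0.000j S between n7,n1
  Y(R5) = 0.0001312+0.000j S between n2,n5
  I1: injects 0.0147 A into n6 (from n0)
  Y(R6) = 0.001770+0.000j S between n7,n3
  Y(R7) = 0.01715+0.000j S between n5,n2
  Y(R8) = 0.01199+0.000j S between n0,n7
  Y(L4) = 0.000-0.2415j S between n6,n4
  Y(R9) = 0.001013+0.000j S between n0,n2
  V1: constraint V(n3)−V(n8) = 2.2
Assemble and solve the 9×9 MNA system:
  V(n1)=0.1442+0.2790j  V(n2)=2.675-0.5335j  V(n3)=4.576+0.3833j  V(n4)=2.672-0.5448j  V(n5)=2.675-0.5335j  V(n6)=2.961-0.4495j  V(n7)=0.1524+0.2747j  V(n8)=2.376+0.3833j
  i(V1)=-0.1243+0.2172j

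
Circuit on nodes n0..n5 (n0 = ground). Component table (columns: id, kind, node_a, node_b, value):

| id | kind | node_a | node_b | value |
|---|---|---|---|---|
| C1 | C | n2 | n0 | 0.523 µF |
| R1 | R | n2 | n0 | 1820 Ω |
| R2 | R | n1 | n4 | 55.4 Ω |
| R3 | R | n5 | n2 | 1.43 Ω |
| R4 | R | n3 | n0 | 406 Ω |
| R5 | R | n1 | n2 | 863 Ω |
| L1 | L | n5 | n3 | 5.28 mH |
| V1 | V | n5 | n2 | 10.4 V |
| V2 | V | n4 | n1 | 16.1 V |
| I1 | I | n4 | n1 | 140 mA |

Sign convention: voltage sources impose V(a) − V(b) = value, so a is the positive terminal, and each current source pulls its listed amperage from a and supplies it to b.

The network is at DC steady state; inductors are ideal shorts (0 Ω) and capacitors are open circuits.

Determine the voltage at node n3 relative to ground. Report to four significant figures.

Apply KCL at each of the 5 non-ground nodes and solve the resulting linear system.
Node n1: branches {R2, R5, V2, I1} → V_1 = -8.503
Node n2: branches {C1, R1, R3, R5, V1} → V_2 = -8.503
Node n3: branches {R4, L1} → V_3 = 1.897
Node n4: branches {R2, V2, I1} → V_4 = 7.597
Node n5: branches {R3, L1, V1} → V_5 = 1.897
Source currents: i(L1)=0.004672, i(V1)=-7.277, i(V2)=-0.4306

1.897 V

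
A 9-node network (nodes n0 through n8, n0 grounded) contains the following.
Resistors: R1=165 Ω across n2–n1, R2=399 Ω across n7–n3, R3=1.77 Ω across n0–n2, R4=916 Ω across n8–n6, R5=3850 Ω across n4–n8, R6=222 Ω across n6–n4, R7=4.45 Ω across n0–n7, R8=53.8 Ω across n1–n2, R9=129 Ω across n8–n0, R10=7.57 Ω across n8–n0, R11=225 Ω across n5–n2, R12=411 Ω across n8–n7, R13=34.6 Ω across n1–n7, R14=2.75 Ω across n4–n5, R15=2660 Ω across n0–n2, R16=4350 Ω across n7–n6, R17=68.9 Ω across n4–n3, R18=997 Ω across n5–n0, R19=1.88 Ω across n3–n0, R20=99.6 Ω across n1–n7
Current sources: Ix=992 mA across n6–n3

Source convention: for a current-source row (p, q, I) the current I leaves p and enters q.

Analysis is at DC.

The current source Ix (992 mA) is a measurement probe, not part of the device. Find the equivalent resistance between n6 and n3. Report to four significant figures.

R_eq = 200.7 Ω

Element admittances at DC:
  Y(R1) = 0.006061 S between n2,n1
  Y(R2) = 0.002506 S between n7,n3
  Y(R3) = 0.5650 S between n0,n2
  Y(R4) = 0.001092 S between n8,n6
  Y(R5) = 0.0002597 S between n4,n8
  Y(R6) = 0.004505 S between n6,n4
  Y(R7) = 0.2247 S between n0,n7
  Y(R8) = 0.01859 S between n1,n2
  Y(R9) = 0.007752 S between n8,n0
  Y(R10) = 0.1321 S between n8,n0
  Y(R11) = 0.004444 S between n5,n2
  Y(R12) = 0.002433 S between n8,n7
  Y(R13) = 0.02890 S between n1,n7
  Y(R14) = 0.3636 S between n4,n5
  Y(R15) = 0.0003759 S between n0,n2
  Y(R16) = 0.0002299 S between n7,n6
  Y(R17) = 0.01451 S between n4,n3
  Y(R18) = 0.001003 S between n5,n0
  Y(R19) = 0.5319 S between n3,n0
  Y(R20) = 0.01004 S between n1,n7
  Ix: injects 0.992 A into n3 (from n6)
Assemble and solve the 8×8 MNA system:
  V(n1)=-0.2344  V(n2)=-0.2734  V(n3)=0.8598  V(n4)=-35.79  V(n5)=-35.27  V(n6)=-198.2  V(n7)=-0.2097  V(n8)=-1.575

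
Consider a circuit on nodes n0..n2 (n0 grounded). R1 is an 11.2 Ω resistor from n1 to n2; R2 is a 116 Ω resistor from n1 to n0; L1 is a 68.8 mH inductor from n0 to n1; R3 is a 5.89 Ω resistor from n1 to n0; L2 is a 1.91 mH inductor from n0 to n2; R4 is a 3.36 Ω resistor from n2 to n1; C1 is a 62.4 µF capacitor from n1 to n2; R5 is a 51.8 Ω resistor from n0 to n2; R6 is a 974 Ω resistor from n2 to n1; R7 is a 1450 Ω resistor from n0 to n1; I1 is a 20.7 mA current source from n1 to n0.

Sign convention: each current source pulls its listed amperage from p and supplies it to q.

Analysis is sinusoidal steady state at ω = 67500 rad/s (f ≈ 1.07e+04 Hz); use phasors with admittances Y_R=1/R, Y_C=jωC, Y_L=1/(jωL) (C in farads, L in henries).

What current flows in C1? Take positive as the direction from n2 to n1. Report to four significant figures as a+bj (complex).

0.002097-0.0005260j A

Apply KCL at each of the 2 non-ground nodes and solve the resulting linear system.
Node n1: branches {R1, R2, L1, R3, R4, C1, R6, R7, I1} → V_1 = -0.1041-0.004141j
Node n2: branches {R1, L2, R4, C1, R5, R6} → V_2 = -0.1043-0.004639j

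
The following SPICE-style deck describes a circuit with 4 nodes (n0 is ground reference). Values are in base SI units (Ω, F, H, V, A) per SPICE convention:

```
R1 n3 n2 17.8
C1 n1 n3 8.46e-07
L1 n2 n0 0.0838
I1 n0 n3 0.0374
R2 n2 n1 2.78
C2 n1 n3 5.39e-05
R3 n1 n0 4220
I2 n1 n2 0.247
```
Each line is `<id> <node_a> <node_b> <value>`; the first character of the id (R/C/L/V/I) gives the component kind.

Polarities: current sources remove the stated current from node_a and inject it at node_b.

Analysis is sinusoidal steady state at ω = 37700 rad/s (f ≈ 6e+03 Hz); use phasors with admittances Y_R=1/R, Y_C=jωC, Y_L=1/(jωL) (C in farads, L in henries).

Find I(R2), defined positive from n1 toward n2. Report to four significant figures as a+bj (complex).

-0.1929-0.01398j A

Element admittances at ω=37700 rad/s:
  Y(R1) = 0.05618+0.000j S between n3,n2
  Y(C1) = 0.000+0.03189j S between n1,n3
  Y(L1) = 0.000-0.0003165j S between n2,n0
  I1: injects 0.0374 A into n3 (from n0)
  Y(R2) = 0.3597+0.000j S between n2,n1
  Y(C2) = 0.000+2.032j S between n1,n3
  Y(R3) = 0.0002370+0.000j S between n1,n0
  I2: injects 0.247 A into n2 (from n1)
Assemble and solve the 3×3 MNA system:
  V(n1)=56.32+75.95j  V(n2)=56.86+75.99j  V(n3)=56.33+75.92j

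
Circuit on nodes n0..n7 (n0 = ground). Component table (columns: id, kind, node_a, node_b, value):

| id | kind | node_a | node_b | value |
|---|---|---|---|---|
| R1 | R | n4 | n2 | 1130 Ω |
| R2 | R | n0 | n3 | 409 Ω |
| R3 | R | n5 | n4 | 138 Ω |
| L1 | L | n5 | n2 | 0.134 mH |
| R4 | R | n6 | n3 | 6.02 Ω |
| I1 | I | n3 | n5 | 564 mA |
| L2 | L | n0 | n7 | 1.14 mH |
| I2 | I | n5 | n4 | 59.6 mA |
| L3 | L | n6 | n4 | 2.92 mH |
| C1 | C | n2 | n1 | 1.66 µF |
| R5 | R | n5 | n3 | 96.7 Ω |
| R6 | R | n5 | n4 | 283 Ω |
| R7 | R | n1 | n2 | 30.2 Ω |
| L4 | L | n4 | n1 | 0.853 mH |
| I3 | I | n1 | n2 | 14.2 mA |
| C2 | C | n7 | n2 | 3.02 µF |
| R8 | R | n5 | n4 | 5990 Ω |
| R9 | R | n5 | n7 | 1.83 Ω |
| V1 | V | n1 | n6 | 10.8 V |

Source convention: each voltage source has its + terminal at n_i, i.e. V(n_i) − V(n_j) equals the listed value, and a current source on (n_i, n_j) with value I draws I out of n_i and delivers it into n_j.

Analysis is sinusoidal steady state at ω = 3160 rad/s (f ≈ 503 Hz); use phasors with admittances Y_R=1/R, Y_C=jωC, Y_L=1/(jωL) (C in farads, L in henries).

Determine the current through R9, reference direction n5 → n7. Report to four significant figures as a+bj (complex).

0.04399-0.002110j A

Apply KCL at each of the 7 non-ground nodes and solve the resulting linear system.
Node n1: branches {C1, R7, L4, I3, V1} → V_1 = -5.527+0.5565j
Node n2: branches {R1, L1, C1, R7, I3, C2} → V_2 = 0.09098+0.08023j
Node n3: branches {R2, R4, I1, R5} → V_3 = -18.31+0.5258j
Node n4: branches {R1, R3, I2, L3, R6, L4, R8} → V_4 = -7.951+0.8791j
Node n5: branches {R3, L1, I1, I2, R5, R6, R8, R9} → V_5 = 0.08513+0.1574j
Node n6: branches {R4, L3, V1} → V_6 = -16.33+0.5565j
Node n7: branches {L2, C2, R9} → V_7 = 0.004631+0.1613j
Source currents: i(V1)=0.2941+0.9129j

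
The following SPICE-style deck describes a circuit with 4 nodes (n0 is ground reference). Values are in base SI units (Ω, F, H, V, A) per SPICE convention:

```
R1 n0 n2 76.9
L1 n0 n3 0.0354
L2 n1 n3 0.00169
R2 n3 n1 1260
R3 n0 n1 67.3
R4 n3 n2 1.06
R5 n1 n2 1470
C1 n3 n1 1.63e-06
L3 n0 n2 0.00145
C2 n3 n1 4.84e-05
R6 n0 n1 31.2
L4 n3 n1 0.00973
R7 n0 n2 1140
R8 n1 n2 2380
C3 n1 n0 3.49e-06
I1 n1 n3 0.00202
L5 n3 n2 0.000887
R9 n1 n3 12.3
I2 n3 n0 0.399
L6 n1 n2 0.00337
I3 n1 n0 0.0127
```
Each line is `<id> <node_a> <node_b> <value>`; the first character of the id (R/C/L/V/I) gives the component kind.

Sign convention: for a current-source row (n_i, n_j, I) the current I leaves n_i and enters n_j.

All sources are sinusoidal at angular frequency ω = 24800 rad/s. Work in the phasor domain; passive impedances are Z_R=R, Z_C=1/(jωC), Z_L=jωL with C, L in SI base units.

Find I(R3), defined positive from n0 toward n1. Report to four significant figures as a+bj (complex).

0.05441-0.04952j A

Apply KCL at each of the 3 non-ground nodes and solve the resulting linear system.
Node n1: branches {L2, R2, R3, R5, C1, C2, R6, L4, R8, C3, I1, R9, L6, I3} → V_1 = -3.662+3.332j
Node n2: branches {R1, R4, R5, L3, R7, R8, L5, L6} → V_2 = -3.861+3.520j
Node n3: branches {L1, L2, R2, R4, C1, C2, L4, I1, L5, R9, I2} → V_3 = -3.820+3.691j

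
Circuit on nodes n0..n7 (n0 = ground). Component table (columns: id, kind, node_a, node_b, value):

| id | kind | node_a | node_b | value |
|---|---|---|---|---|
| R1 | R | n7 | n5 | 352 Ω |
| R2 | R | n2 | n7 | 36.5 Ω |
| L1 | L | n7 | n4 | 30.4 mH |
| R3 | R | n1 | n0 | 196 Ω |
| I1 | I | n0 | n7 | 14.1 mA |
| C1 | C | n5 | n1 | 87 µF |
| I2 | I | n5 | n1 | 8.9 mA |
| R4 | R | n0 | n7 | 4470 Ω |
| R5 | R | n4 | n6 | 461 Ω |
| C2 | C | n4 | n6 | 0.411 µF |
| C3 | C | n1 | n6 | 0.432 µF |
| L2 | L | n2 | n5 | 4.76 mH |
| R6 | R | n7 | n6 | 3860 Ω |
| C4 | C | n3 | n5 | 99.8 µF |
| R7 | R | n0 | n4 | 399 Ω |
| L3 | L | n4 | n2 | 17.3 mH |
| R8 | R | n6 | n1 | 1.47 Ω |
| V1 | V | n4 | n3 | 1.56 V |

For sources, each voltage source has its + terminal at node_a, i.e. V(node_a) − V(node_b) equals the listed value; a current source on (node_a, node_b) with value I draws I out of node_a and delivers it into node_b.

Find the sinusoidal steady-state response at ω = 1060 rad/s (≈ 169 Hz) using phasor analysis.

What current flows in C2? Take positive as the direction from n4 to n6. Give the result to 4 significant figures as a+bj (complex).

-0.0003193+0.001208j A

Apply KCL at each of the 7 non-ground nodes and solve the resulting linear system.
Node n1: branches {R3, C1, I2, C3, R8} → V_1 = 0.8499-0.2267j
Node n2: branches {R2, L2, L3} → V_2 = 1.496+0.1811j
Node n3: branches {C4, V1} → V_3 = 2.073+0.5102j
Node n4: branches {L1, R5, C2, R7, L3, V1} → V_4 = 3.633+0.5102j
Node n5: branches {R1, C1, I2, L2, C4} → V_5 = 0.8079-0.1095j
Node n6: branches {R5, C2, C3, R6, R8} → V_6 = 0.8591-0.2227j
Node n7: branches {R1, R2, L1, I1, R4, R6} → V_7 = 2.943-0.5470j
Source currents: i(V1)=-0.06556+0.1338j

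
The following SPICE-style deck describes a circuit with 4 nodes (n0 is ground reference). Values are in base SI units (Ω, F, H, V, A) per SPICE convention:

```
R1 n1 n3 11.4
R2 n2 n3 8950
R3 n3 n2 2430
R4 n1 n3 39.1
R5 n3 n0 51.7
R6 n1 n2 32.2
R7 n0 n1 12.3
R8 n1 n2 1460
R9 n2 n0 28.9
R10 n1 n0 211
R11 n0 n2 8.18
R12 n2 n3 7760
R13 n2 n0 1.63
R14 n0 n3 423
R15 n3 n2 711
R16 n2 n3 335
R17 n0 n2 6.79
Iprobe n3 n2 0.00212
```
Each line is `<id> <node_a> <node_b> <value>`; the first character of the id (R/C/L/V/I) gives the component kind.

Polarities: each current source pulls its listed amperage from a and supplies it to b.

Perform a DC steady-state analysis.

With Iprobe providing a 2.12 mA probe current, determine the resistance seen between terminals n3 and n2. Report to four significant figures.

Apply KCL at each of the 3 non-ground nodes and solve the resulting linear system.
Node n1: branches {R1, R4, R6, R7, R8, R10} → V_1 = -0.01187
Node n2: branches {R2, R3, R6, R8, R9, R11, R12, R13, R15, R16, R17, Iprobe} → V_2 = 0.001696
Node n3: branches {R1, R2, R3, R4, R5, R12, R14, R15, R16, Iprobe} → V_3 = -0.02468

R_eq = 12.44 Ω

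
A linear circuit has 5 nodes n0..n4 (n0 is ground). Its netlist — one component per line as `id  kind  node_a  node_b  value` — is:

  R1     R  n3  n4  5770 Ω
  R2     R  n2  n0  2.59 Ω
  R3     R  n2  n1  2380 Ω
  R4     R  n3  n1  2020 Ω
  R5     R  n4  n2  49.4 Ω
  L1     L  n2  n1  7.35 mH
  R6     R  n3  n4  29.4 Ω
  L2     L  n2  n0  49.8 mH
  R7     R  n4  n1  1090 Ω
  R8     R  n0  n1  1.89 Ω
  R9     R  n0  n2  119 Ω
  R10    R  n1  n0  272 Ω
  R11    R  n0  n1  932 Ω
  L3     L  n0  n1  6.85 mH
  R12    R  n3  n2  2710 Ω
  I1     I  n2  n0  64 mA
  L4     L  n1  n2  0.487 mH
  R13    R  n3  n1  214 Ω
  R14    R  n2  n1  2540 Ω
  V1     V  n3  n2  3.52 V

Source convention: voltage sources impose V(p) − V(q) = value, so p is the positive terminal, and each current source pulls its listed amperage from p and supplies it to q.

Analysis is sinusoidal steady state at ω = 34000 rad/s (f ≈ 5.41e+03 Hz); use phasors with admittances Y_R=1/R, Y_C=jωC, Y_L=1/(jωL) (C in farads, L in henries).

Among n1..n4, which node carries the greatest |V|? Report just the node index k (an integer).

MNA unknowns: 4 node voltages V₁..V_4 plus 1 source current (V1)
R1: Y=0.0001733+0.000j on G[3,4]
R2: Y=0.3861+0.000j on G[2,0]
R3: Y=0.0004202+0.000j on G[2,1]
R4: Y=0.0004950+0.000j on G[3,1]
R5: Y=0.02024+0.000j on G[4,2]
L1: Y=0.000-0.004002j on G[2,1]
R6: Y=0.03401+0.000j on G[3,4]
L2: Y=0.000-0.0005906j on G[2,0]
R7: Y=0.0009174+0.000j on G[4,1]
R8: Y=0.5291+0.000j on G[0,1]
R9: Y=0.008403+0.000j on G[0,2]
R10: Y=0.003676+0.000j on G[1,0]
R11: Y=0.001073+0.000j on G[0,1]
L3: Y=0.000-0.004294j on G[0,1]
R12: Y=0.0003690+0.000j on G[3,2]
I1: z[2]−=0.064, z[0]+=0.064
L4: Y=0.000-0.06039j on G[1,2]
R13: Y=0.004673+0.000j on G[3,1]
R14: Y=0.0003937+0.000j on G[2,1]
V1: row V3−V2=3.52, i_V1 at 3,2
solve → V1=0.02710+0.02670j, V2=-0.1991-0.03613j, V3=3.321-0.03613j, V4=1.979-0.03509j
aux → i_V1=-0.06420+0.0003603j

3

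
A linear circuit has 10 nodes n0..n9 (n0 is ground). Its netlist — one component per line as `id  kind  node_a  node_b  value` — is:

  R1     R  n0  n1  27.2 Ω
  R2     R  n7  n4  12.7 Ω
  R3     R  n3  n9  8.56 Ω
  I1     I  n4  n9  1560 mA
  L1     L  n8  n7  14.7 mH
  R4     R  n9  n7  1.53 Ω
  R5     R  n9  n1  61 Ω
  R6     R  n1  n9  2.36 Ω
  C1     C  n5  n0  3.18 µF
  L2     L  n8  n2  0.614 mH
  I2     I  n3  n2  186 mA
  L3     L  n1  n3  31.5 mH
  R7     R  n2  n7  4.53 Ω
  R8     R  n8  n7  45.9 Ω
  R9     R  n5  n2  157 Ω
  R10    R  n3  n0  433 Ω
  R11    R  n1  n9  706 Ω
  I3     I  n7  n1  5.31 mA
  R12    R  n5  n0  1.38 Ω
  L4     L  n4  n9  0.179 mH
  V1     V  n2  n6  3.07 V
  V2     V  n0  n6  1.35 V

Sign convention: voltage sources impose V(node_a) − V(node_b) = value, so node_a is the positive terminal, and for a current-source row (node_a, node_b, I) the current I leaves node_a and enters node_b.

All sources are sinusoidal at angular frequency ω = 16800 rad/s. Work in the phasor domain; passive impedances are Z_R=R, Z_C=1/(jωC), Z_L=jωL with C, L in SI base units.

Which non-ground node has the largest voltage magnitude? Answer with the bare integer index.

Apply KCL at each of the 9 non-ground nodes and solve the resulting linear system.
Node n1: branches {R1, R5, R6, L3, R11, I3} → V_1 = 0.6415+0.3493j
Node n2: branches {L2, I2, R7, R9, V1} → V_2 = 1.720+0.000j
Node n3: branches {R3, I2, L3, R10} → V_3 = -0.8915+0.3403j
Node n4: branches {R2, I1, L4} → V_4 = -0.2571-4.055j
Node n5: branches {C1, R9, R12} → V_5 = 0.01491-0.001089j
Node n6: branches {V1, V2} → V_6 = -1.350+0.000j
Node n7: branches {R2, L1, R4, R7, R8, I3} → V_7 = 0.8579-0.08562j
Node n8: branches {L1, L2, R8} → V_8 = 1.666-0.1777j
Node n9: branches {R3, I1, R4, R5, R6, R11, L4} → V_9 = 0.6829+0.3718j
Source currents: i(V1)=-0.03238-0.01363j, i(V2)=0.03238+0.01363j

4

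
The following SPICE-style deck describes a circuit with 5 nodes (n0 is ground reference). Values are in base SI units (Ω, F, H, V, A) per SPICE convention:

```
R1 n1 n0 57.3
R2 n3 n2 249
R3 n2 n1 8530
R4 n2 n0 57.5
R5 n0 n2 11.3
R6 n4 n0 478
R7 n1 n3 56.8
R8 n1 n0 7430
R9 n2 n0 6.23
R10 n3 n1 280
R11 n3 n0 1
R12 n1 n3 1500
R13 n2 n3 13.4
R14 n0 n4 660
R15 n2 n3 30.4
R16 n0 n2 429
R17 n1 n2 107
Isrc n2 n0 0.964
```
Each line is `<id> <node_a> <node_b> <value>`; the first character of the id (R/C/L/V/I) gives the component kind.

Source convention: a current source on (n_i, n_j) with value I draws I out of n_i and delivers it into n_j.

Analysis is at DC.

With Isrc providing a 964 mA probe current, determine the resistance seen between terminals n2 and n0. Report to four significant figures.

Apply KCL at each of the 4 non-ground nodes and solve the resulting linear system.
Node n1: branches {R1, R3, R7, R8, R10, R12, R17} → V_1 = -0.6143
Node n2: branches {R2, R3, R4, R5, R9, R13, R15, R16, R17, Isrc} → V_2 = -2.564
Node n3: branches {R2, R7, R10, R11, R12, R13, R15} → V_3 = -0.2642
Node n4: branches {R6, R14} → V_4 = 0.000

R_eq = 2.660 Ω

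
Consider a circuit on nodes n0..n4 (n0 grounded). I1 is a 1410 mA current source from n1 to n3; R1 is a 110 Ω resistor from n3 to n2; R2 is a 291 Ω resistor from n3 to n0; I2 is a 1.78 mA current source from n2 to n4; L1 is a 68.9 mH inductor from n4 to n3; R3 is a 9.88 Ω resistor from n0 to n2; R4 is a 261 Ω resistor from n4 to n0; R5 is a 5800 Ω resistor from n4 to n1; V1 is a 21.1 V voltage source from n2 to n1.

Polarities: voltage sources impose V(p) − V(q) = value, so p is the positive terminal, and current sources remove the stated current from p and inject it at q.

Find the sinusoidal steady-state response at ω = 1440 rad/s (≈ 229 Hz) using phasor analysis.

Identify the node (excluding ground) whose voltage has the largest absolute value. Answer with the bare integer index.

Element admittances at ω=1440 rad/s:
  I1: injects 1.41 A into n3 (from n1)
  Y(R1) = 0.009091+0.000j S between n3,n2
  Y(R2) = 0.003436+0.000j S between n3,n0
  I2: injects 0.00178 A into n4 (from n2)
  Y(L1) = 0.000-0.01008j S between n4,n3
  Y(R3) = 0.1012+0.000j S between n0,n2
  Y(R4) = 0.003831+0.000j S between n4,n0
  Y(R5) = 0.0001724+0.000j S between n4,n1
  V1: constraint V(n2)−V(n1) = 21.1
Assemble and solve the 5×5 MNA system:
  V(n1)=-26.80+0.5932j  V(n2)=-5.704+0.5932j  V(n3)=84.15+7.636j  V(n4)=75.20-22.52j
  i(V1)=1.392+0.003985j

3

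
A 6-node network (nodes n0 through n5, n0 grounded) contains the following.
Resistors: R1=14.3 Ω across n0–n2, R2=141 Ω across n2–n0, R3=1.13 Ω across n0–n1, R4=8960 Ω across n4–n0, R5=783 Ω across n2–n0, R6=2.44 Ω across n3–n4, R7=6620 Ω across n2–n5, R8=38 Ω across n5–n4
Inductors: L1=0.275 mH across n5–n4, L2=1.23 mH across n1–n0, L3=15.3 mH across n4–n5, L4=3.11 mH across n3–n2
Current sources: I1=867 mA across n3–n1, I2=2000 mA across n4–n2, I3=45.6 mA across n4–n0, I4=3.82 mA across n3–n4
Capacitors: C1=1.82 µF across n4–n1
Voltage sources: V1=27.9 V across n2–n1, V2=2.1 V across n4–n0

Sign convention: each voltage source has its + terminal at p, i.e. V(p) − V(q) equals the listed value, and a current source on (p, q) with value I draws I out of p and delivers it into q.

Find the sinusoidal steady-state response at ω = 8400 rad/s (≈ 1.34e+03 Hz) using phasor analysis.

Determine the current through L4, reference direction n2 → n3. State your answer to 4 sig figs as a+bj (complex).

Element admittances at ω=8400 rad/s:
  Y(R1) = 0.06993+0.000j S between n0,n2
  Y(L1) = 0.000-0.4329j S between n5,n4
  Y(R2) = 0.007092+0.000j S between n2,n0
  I1: injects 0.867 A into n1 (from n3)
  Y(R3) = 0.8850+0.000j S between n0,n1
  Y(R4) = 0.0001116+0.000j S between n4,n0
  Y(L2) = 0.000-0.09679j S between n1,n0
  Y(R5) = 0.001277+0.000j S between n2,n0
  I2: injects 2 A into n2 (from n4)
  Y(R6) = 0.4098+0.000j S between n3,n4
  Y(L3) = 0.000-0.007781j S between n4,n5
  Y(R7) = 0.0001511+0.000j S between n2,n5
  Y(C1) = 0.000+0.01529j S between n4,n1
  I3: injects 0.0456 A into n0 (from n4)
  Y(R8) = 0.02632+0.000j S between n5,n4
  Y(L4) = 0.000-0.03828j S between n3,n2
  I4: injects 0.00382 A into n4 (from n3)
  V1: constraint V(n2)−V(n1) = 27.9
  V2: constraint V(n4)−V(n0) = 2.1
Assemble and solve the 7×7 MNA system:
  V(n1)=0.4530+1.185j  V(n2)=28.35+1.185j  V(n3)=0.3303-2.617j  V(n4)=2.100+0.000j  V(n5)=2.100+0.008991j
  i(V1)=-0.3695+0.9797j  i(V2)=-2.781-1.098j

0.1456-1.073j A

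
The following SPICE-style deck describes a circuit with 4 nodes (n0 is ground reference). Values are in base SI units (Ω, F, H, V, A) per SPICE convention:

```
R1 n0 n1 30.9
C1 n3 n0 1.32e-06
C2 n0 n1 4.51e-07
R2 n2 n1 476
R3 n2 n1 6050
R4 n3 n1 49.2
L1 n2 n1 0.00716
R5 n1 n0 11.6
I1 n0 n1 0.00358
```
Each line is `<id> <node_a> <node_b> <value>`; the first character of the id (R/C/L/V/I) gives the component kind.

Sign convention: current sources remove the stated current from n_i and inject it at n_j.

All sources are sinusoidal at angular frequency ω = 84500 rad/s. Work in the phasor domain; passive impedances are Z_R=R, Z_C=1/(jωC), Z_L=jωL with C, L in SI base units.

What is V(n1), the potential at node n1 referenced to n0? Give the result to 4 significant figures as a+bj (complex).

Apply KCL at each of the 3 non-ground nodes and solve the resulting linear system.
Node n1: branches {R1, C2, R2, R3, R4, L1, R5, I1} → V_1 = 0.02374-0.007159j
Node n2: branches {R2, R3, L1} → V_2 = 0.02374-0.007159j
Node n3: branches {C1, R4} → V_3 = -0.0004998-0.004417j

0.02374-0.007159j V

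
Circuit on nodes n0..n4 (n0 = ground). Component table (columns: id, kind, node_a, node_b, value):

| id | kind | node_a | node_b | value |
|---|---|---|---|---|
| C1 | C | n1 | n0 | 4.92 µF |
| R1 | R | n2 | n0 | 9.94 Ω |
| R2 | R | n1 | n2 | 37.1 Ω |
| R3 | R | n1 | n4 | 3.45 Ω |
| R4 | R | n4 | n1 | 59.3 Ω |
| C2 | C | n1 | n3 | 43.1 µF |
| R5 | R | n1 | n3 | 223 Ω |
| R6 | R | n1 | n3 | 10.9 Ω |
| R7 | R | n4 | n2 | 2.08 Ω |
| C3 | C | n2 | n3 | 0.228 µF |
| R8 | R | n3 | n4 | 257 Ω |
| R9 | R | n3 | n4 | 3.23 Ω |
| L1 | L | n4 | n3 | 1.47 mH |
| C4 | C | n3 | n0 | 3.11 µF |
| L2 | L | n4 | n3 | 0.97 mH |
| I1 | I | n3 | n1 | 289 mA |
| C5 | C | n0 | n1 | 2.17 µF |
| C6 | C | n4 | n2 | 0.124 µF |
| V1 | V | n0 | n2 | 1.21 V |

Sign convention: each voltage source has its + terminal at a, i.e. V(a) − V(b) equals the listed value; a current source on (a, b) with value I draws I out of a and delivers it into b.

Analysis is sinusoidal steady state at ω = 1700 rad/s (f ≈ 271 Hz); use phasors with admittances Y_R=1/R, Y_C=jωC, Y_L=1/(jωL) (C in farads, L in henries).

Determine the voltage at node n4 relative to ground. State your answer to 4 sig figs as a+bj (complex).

-1.249+0.03697j V

MNA unknowns: 4 node voltages V₁..V_4 plus 1 source current (V1)
C1: Y=0.000+0.008364j on G[1,0]
R1: Y=0.1006+0.000j on G[2,0]
R2: Y=0.02695+0.000j on G[1,2]
R3: Y=0.2899+0.000j on G[1,4]
R4: Y=0.01686+0.000j on G[4,1]
C2: Y=0.000+0.07327j on G[1,3]
R5: Y=0.004484+0.000j on G[1,3]
R6: Y=0.09174+0.000j on G[1,3]
R7: Y=0.4808+0.000j on G[4,2]
C3: Y=0.000+0.0003876j on G[2,3]
R8: Y=0.003891+0.000j on G[3,4]
R9: Y=0.3096+0.000j on G[3,4]
L1: Y=0.000-0.4002j on G[4,3]
C4: Y=0.000+0.005287j on G[3,0]
L2: Y=0.000-0.6064j on G[4,3]
I1: z[3]−=0.289, z[1]+=0.289
C5: Y=0.000+0.003689j on G[0,1]
C6: Y=0.000+0.0002108j on G[4,2]
V1: row V0−V2=1.21, i_V1 at 0,2
solve → V1=-0.6008-0.1195j, V2=-1.210+0.000j, V3=-1.370-0.1414j, V4=-1.249+0.03697j
aux → i_V1=-0.1195-0.01448j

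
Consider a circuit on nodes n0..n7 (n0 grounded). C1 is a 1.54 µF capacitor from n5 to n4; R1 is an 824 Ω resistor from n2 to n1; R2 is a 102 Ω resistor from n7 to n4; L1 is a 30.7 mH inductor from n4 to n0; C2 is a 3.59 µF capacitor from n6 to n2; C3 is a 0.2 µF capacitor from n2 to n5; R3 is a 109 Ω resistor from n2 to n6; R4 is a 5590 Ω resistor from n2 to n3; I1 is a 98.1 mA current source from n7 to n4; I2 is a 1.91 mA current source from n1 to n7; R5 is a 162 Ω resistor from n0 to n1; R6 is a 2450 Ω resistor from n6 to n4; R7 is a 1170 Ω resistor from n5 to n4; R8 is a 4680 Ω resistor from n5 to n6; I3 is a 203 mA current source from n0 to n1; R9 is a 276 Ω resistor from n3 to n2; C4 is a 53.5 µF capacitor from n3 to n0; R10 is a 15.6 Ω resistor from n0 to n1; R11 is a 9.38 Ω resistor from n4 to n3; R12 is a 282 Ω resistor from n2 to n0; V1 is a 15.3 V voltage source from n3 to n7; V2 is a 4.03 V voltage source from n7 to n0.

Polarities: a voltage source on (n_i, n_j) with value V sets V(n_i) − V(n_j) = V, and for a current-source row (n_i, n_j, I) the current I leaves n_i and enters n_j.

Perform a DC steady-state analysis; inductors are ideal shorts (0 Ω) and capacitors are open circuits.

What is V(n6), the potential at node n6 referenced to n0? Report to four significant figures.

7.962 V

MNA unknowns: 7 node voltages V₁..V_7 plus 3 source currents (L1, V1, V2)
C1: Y=0.000 on G[5,4]
R1: Y=0.001214 on G[2,1]
R2: Y=0.009804 on G[7,4]
L1: row V4−V0=0, i_L1 at 4,0
C2: Y=0.000 on G[6,2]
C3: Y=0.000 on G[2,5]
R3: Y=0.009174 on G[2,6]
R4: Y=0.0001789 on G[2,3]
I1: z[7]−=0.0981, z[4]+=0.0981
I2: z[1]−=0.00191, z[7]+=0.00191
R5: Y=0.006173 on G[0,1]
R6: Y=0.0004082 on G[6,4]
R7: Y=0.0008547 on G[5,4]
R8: Y=0.0002137 on G[5,6]
I3: z[0]−=0.203, z[1]+=0.203
R9: Y=0.003623 on G[3,2]
C4: Y=0.000 on G[3,0]
R10: Y=0.06410 on G[0,1]
R11: Y=0.1066 on G[4,3]
R12: Y=0.003546 on G[2,0]
V1: row V3−V7=15.3, i_V1 at 3,7
V2: row V7−V0=4.03, i_V2 at 7,0
solve → V1=2.957, V2=8.465, V3=19.33, V4=0.000, V5=1.592, V6=7.962, V7=4.030
aux → i_L1=2.203, i_V1=-2.102, i_V2=-2.238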